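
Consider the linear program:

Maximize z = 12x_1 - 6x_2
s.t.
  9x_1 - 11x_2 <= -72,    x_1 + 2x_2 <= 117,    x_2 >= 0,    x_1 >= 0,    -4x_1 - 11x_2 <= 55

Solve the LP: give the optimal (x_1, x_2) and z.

x_1 = 1143/29, x_2 = 1125/29, maximum z = 6966/29

Corner points and z = 12x_1 - 6x_2:
  (1143/29, 1125/29) → z = 6966/29
  (0, 72/11) → z = -432/11
  (0, 117/2) → z = -351

The binding constraints are 9x_1 - 11x_2 = -72 and x_1 + 2x_2 = 117.
Solving simultaneously gives x_1 = 1143/29, x_2 = 1125/29.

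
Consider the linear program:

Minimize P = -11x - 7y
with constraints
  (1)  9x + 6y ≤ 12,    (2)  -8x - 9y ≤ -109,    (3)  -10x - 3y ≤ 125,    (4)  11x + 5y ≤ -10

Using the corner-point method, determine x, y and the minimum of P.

Vertices and P = -11x - 7y:
  (-182/11, 295/11) → P = -63/11
  (-262/11, 415/11) → P = -23/11
  (-22, 95/3) → P = 61/3

x = -182/11, y = 295/11, minimum P = -63/11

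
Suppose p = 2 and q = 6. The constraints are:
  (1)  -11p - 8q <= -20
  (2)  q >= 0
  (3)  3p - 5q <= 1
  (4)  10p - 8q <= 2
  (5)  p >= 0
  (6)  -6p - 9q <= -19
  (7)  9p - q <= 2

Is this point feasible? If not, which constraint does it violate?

Constraint (7): 9p - q = 12, which is not ≤ 2. All other constraints are satisfied.

not feasible — violates (7)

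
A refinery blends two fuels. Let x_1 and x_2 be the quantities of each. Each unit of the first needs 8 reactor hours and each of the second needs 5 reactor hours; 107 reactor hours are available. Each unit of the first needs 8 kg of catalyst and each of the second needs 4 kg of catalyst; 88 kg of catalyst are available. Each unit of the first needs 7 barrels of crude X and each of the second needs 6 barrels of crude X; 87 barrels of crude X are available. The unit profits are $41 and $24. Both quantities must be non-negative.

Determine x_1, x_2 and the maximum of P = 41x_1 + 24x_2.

Vertices and P = 41x_1 + 24x_2:
  (0, 0) → P = 0
  (0, 29/2) → P = 348
  (11, 0) → P = 451
  (9, 4) → P = 465

x_1 = 9, x_2 = 4, maximum P = 465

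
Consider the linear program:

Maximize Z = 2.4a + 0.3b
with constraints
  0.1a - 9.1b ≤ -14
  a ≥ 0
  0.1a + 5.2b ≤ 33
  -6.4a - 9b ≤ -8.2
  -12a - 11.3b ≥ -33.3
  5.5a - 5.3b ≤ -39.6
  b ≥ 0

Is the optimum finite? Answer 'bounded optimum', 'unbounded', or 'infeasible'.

The boundaries 0.1a - 9.1b = -14 and a = 0 meet at (0, 20/13), but that point violates 5.5a - 5.3b ≤ -39.6. Every candidate vertex is excluded by some other constraint, so the feasible region is empty.

infeasible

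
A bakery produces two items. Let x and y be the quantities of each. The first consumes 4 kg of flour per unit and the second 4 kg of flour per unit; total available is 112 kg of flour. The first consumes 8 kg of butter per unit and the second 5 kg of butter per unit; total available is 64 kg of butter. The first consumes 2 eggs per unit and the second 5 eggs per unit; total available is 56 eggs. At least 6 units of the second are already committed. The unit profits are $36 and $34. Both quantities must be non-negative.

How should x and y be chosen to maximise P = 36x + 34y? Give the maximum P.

x = 4/3, y = 32/3, maximum P = 1232/3

Vertices and P = 36x + 34y:
  (0, 56/5) → P = 1904/5
  (0, 6) → P = 204
  (4/3, 32/3) → P = 1232/3
  (17/4, 6) → P = 357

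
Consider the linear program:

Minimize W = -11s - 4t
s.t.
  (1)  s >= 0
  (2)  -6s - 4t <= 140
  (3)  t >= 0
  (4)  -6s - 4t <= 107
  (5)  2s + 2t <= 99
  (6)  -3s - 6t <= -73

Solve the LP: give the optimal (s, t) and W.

Vertices and W = -11s - 4t:
  (0, 99/2) → W = -198
  (0, 73/6) → W = -146/3
  (99/2, 0) → W = -1089/2
  (73/3, 0) → W = -803/3

s = 99/2, t = 0, minimum W = -1089/2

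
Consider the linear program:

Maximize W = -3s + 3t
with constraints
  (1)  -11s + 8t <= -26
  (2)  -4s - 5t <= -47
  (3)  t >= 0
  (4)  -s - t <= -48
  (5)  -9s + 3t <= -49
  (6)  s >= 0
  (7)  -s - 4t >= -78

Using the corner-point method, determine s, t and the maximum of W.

s = 38, t = 10, maximum W = -84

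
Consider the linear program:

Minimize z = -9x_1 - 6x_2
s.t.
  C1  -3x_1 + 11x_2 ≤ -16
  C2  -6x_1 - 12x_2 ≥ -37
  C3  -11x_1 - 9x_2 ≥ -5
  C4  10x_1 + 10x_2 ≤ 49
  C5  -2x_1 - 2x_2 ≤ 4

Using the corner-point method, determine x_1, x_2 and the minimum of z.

x_1 = 23/2, x_2 = -27/2, minimum z = -45/2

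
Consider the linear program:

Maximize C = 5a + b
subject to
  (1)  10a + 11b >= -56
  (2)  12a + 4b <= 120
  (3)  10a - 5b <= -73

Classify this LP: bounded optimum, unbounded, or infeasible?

bounded optimum

Corner points and C = 5a + b:
  (-1083/160, 17/16) → C = -1049/32
  (77/25, 519/25) → C = 904/25
The feasible region has finitely many vertices and no improving ray; the maximum is 904/25 at (77/25, 519/25).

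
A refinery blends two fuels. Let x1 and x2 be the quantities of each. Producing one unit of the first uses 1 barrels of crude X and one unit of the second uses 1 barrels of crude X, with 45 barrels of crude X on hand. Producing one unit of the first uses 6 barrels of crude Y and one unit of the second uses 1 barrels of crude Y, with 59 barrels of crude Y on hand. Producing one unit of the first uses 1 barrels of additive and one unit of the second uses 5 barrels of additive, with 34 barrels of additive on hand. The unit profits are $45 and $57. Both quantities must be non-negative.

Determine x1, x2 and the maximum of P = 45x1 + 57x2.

x1 = 9, x2 = 5, maximum P = 690

The binding constraints are 6x1 + x2 = 59 and x1 + 5x2 = 34.
Solving simultaneously gives x1 = 9, x2 = 5.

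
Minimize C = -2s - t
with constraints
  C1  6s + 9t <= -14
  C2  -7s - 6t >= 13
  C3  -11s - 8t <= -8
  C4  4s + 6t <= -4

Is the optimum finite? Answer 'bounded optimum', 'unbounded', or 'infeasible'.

From the feasible point (76/5, -199/10), moving in the direction (6, -7) keeps every constraint satisfied while C decreases without bound.

unbounded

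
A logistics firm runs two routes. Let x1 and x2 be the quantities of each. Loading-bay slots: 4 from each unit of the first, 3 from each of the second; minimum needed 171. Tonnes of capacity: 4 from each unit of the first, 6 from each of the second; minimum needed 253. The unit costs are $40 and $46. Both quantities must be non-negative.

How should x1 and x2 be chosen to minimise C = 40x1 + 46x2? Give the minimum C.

x1 = 89/4, x2 = 82/3, minimum C = 6442/3

Vertices and C = 40x1 + 46x2:
  (0, 57) → C = 2622
  (253/4, 0) → C = 2530
  (89/4, 82/3) → C = 6442/3
The feasible region is unbounded (it extends along (0, 1), (1, 0)), but C strictly increases along every unbounded feasible direction, so there is no improving ray and the minimum is attained at a vertex.

The optimum lies where 4x1 + 3x2 = 171 and 4x1 + 6x2 = 253.
Solving simultaneously gives x1 = 89/4, x2 = 82/3.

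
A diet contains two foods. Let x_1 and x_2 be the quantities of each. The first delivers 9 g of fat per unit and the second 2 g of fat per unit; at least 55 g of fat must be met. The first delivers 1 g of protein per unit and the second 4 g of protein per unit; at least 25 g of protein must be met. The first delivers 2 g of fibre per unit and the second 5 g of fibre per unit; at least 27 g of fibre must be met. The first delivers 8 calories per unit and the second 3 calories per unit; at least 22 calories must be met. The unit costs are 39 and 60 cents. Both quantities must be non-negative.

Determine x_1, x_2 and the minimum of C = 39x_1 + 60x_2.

x_1 = 5, x_2 = 5, minimum C = 495

The feasible region is unbounded (it extends along (0, 1), (1, 0)), but C strictly increases along every unbounded feasible direction, so there is no improving ray and the minimum is attained at a vertex.

The binding constraints are 9x_1 + 2x_2 = 55 and x_1 + 4x_2 = 25.
Solving simultaneously gives x_1 = 5, x_2 = 5.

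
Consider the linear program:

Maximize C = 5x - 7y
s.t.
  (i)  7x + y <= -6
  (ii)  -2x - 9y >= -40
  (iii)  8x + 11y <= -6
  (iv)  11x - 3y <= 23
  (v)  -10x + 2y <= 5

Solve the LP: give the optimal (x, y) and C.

Feasible corners and C = 5x - 7y:
  (5/32, -227/32) → C = 807/16
  (-17/24, -25/24) → C = 15/4
  (-61/8, -285/8) → C = 845/4

At the optimal vertex, 11x - 3y = 23 and -10x + 2y = 5.
Solving simultaneously gives x = -61/8, y = -285/8.

x = -61/8, y = -285/8, maximum C = 845/4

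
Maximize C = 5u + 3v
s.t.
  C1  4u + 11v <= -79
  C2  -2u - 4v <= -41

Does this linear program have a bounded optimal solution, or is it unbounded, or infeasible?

unbounded

From the feasible point (767/6, -161/3), moving in the direction (4, -2) keeps every constraint satisfied while C increases without bound.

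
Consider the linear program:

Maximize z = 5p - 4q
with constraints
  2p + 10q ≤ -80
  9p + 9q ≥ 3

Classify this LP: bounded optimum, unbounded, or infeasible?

From the feasible point (125/12, -121/12), moving in the direction (10, -2) keeps every constraint satisfied while z increases without bound.

unbounded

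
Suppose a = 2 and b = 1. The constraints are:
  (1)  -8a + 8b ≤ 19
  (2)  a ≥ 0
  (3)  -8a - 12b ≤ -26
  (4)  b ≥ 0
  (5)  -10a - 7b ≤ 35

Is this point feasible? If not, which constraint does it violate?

(1): -8 ≤ 19 ✓
(2): 2 ≥ 0 ✓
(3): -28 ≤ -26 ✓
(4): 1 ≥ 0 ✓
(5): -27 ≤ 35 ✓

feasible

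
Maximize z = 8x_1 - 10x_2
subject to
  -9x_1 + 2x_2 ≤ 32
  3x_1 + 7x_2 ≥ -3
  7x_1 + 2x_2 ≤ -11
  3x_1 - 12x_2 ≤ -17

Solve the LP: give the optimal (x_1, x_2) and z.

At the optimal vertex, 7x_1 + 2x_2 = -11 and 3x_1 - 12x_2 = -17.
Solving simultaneously gives x_1 = -83/45, x_2 = 43/45.

x_1 = -83/45, x_2 = 43/45, maximum z = -1094/45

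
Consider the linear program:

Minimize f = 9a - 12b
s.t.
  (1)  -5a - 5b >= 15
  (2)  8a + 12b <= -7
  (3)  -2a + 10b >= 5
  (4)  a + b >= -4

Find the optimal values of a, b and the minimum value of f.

Corner points and f = 9a - 12b:
  (-29/4, 17/4) → f = -465/4
  (-35/12, -1/12) → f = -101/4
  (-41/4, 25/4) → f = -669/4
  (-15/4, -1/4) → f = -123/4

a = -41/4, b = 25/4, minimum f = -669/4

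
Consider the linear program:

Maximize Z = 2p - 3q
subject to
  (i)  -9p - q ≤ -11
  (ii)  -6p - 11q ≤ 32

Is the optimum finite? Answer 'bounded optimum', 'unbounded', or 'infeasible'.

unbounded

From the feasible point (51/31, -118/31), moving in the direction (11, -6) keeps every constraint satisfied while Z increases without bound.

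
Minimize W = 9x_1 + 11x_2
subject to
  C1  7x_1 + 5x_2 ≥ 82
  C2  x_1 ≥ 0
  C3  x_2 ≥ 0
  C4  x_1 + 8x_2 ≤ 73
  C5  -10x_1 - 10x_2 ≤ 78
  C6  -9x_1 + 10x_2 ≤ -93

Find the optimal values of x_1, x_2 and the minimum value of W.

x_1 = 82/7, x_2 = 0, minimum W = 738/7

Vertices and W = 9x_1 + 11x_2:
  (82/7, 0) → W = 738/7
  (257/23, 87/115) → W = 12522/115
  (73, 0) → W = 657
  (737/41, 282/41) → W = 9735/41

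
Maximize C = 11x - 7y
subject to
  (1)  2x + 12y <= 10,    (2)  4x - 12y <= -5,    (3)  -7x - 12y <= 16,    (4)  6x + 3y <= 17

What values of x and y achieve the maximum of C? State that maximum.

Feasible corners and C = 11x - 7y:
  (5/6, 25/36) → C = 155/36
  (-26/5, 17/10) → C = -691/10
  (-21/11, -29/132) → C = -2569/132

At the optimal vertex, 2x + 12y = 10 and 4x - 12y = -5.
Solving simultaneously gives x = 5/6, y = 25/36.

x = 5/6, y = 25/36, maximum C = 155/36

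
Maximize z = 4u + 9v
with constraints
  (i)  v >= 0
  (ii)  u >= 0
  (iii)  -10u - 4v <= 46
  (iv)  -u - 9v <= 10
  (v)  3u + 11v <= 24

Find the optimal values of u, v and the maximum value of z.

Vertices and z = 4u + 9v:
  (0, 0) → z = 0
  (8, 0) → z = 32
  (0, 24/11) → z = 216/11

u = 8, v = 0, maximum z = 32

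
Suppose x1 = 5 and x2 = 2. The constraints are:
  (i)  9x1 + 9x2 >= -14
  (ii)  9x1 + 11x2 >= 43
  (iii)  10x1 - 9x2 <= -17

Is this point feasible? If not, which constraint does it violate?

not feasible — violates (iii)

Constraint (iii): 10x1 - 9x2 = 32, which is not ≤ -17. All other constraints are satisfied.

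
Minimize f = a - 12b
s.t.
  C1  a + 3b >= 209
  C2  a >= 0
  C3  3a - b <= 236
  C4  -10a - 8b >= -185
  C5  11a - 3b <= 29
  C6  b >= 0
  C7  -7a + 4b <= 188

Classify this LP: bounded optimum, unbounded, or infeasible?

The boundaries a + 3b = 209 and 11a - 3b = 29 meet at (119/6, 1135/18), but that point violates -10a - 8b ≥ -185. Every candidate vertex is excluded by some other constraint, so the feasible region is empty.

infeasible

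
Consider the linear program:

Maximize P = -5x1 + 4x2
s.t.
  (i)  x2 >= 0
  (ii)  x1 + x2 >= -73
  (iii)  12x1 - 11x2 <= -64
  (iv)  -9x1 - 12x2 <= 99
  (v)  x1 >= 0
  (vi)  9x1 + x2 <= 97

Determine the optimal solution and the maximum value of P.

x1 = 0, x2 = 97, maximum P = 388

Corner points and P = -5x1 + 4x2:
  (0, 64/11) → P = 256/11
  (1003/111, 580/37) → P = 1945/111
  (0, 97) → P = 388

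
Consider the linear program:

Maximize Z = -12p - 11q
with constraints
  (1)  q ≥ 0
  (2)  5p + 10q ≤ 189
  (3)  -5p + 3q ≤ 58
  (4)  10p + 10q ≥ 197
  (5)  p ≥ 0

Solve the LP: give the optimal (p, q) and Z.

p = 8/5, q = 181/10, maximum Z = -2183/10

Vertices and Z = -12p - 11q:
  (189/5, 0) → Z = -2268/5
  (197/10, 0) → Z = -1182/5
  (8/5, 181/10) → Z = -2183/10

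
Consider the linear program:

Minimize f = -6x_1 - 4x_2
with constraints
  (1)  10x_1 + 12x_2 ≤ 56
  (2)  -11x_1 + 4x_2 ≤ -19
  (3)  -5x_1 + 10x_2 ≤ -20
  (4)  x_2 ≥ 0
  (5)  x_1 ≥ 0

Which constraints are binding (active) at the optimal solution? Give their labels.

(1) and (4)

Vertices and f = -6x_1 - 4x_2:
  (5, 1/2) → f = -32
  (28/5, 0) → f = -168/5
  (4, 0) → f = -24

The minimum is at (28/5, 0). Substituting into each constraint, equality holds for (1) and (4); the remaining constraints have slack.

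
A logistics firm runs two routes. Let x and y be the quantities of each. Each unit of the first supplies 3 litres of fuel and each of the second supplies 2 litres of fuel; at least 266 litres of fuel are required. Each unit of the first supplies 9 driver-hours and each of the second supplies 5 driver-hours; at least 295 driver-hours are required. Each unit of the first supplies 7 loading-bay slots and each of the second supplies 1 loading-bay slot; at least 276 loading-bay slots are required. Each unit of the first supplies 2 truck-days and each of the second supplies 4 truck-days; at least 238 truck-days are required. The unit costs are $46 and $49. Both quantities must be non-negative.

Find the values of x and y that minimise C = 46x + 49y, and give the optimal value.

The feasible region is unbounded (it extends along (0, 1), (1, 0)), but C strictly increases along every unbounded feasible direction, so there is no improving ray and the minimum is attained at a vertex.

At the optimal vertex, 3x + 2y = 266 and 2x + 4y = 238.
Solving simultaneously gives x = 147/2, y = 91/4.

x = 147/2, y = 91/4, minimum C = 17983/4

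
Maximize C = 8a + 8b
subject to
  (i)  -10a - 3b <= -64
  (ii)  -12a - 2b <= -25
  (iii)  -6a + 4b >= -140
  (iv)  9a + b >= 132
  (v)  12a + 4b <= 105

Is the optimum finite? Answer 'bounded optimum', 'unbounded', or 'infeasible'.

infeasible

The boundaries -10a - 3b = -64 and -12a - 2b = -25 meet at (-53/16, 259/8), but that point violates 9a + b ≥ 132. Every candidate vertex is excluded by some other constraint, so the feasible region is empty.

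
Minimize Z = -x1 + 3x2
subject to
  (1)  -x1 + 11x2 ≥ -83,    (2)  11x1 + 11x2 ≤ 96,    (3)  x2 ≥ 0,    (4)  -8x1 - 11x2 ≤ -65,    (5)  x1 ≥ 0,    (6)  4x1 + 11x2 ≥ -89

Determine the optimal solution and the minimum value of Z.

The optimum lies where 11x1 + 11x2 = 96 and x2 = 0.
Solving simultaneously gives x1 = 96/11, x2 = 0.

x1 = 96/11, x2 = 0, minimum Z = -96/11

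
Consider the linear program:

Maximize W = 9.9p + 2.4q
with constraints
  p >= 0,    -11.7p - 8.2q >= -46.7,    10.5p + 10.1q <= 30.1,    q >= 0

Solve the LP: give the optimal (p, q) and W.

p = 43/15, q = 0, maximum W = 1419/50

Feasible corners and W = 9.9p + 2.4q:
  (0, 301/101) → W = 3612/505
  (0, 0) → W = 0
  (43/15, 0) → W = 1419/50

The binding constraints are 10.5p + 10.1q = 30.1 and q = 0.
Solving simultaneously gives p = 43/15, q = 0.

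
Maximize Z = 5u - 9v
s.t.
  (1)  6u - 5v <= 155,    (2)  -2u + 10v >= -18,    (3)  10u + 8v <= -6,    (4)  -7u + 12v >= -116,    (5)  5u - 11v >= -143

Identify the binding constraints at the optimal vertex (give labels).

(2) and (3)

Corner points and Z = 5u - 9v:
  (21/29, -48/29) → Z = 537/29
  (-407/7, -94/7) → Z = -1189/7
  (-121/15, 28/3) → Z = -373/3

The maximum is at (21/29, -48/29). Substituting into each constraint, equality holds for (2) and (3); the remaining constraints have slack.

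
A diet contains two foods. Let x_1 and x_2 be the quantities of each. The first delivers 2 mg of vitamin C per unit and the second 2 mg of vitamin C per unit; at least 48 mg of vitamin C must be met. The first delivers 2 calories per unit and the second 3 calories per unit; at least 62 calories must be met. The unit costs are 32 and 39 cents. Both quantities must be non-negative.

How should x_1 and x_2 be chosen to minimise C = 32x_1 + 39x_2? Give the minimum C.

x_1 = 10, x_2 = 14, minimum C = 866

Vertices and C = 32x_1 + 39x_2:
  (0, 24) → C = 936
  (31, 0) → C = 992
  (10, 14) → C = 866
The feasible region is unbounded (it extends along (0, 1), (1, 0)), but C strictly increases along every unbounded feasible direction, so there is no improving ray and the minimum is attained at a vertex.

At the optimal vertex, 2x_1 + 2x_2 = 48 and 2x_1 + 3x_2 = 62.
Solving simultaneously gives x_1 = 10, x_2 = 14.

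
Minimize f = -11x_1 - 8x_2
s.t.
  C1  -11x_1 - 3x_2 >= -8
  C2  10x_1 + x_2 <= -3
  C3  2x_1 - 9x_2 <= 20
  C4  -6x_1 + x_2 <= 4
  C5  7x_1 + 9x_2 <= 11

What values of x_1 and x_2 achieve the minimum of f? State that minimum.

The optimum lies where 10x_1 + x_2 = -3 and -6x_1 + x_2 = 4.
Solving simultaneously gives x_1 = -7/16, x_2 = 11/8.

x_1 = -7/16, x_2 = 11/8, minimum f = -99/16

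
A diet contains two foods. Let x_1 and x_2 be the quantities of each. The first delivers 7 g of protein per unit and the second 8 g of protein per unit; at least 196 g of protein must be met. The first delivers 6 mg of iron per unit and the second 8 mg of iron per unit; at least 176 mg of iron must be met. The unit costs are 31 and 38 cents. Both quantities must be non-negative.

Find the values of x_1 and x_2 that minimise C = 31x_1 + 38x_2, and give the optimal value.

x_1 = 20, x_2 = 7, minimum C = 886

Vertices and C = 31x_1 + 38x_2:
  (0, 49/2) → C = 931
  (88/3, 0) → C = 2728/3
  (20, 7) → C = 886
The feasible region is unbounded (it extends along (0, 1), (1, 0)), but C strictly increases along every unbounded feasible direction, so there is no improving ray and the minimum is attained at a vertex.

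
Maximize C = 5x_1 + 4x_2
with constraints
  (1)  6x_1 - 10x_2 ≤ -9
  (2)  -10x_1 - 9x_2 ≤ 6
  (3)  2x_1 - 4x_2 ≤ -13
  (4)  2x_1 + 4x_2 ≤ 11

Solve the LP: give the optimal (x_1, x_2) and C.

Extreme points and C = 5x_1 + 4x_2:
  (-141/58, 59/29) → C = -233/58
  (-123/22, 61/11) → C = -127/22
  (-1/2, 3) → C = 19/2

The optimum lies where 2x_1 - 4x_2 = -13 and 2x_1 + 4x_2 = 11.
Solving simultaneously gives x_1 = -1/2, x_2 = 3.

x_1 = -1/2, x_2 = 3, maximum C = 19/2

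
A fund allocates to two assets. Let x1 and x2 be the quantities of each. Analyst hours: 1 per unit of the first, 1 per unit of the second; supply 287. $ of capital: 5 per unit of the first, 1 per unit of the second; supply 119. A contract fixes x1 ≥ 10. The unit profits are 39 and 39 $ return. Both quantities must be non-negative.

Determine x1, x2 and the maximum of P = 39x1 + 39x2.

Extreme points and P = 39x1 + 39x2:
  (119/5, 0) → P = 4641/5
  (10, 0) → P = 390
  (10, 69) → P = 3081

At the optimal vertex, 5x1 + x2 = 119 and x1 = 10.
Solving simultaneously gives x1 = 10, x2 = 69.

x1 = 10, x2 = 69, maximum P = 3081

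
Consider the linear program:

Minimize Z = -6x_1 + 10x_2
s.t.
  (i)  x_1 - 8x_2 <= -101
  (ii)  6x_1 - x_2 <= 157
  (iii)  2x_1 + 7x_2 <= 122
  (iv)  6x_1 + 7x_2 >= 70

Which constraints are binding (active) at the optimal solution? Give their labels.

(i) and (iii)

Corner points and Z = -6x_1 + 10x_2:
  (269/23, 324/23) → Z = 1626/23
  (-147/55, 676/55) → Z = 7642/55
  (-13, 148/7) → Z = 2026/7

The minimum is at (269/23, 324/23). Substituting into each constraint, equality holds for (i) and (iii); the remaining constraints have slack.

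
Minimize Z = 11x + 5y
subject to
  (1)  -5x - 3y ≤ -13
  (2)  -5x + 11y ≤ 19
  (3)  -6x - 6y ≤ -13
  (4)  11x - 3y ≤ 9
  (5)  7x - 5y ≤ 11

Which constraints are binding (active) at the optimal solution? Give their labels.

(1) and (2)

Extreme points and Z = 11x + 5y:
  (43/35, 16/7) → Z = 873/35
  (11/8, 49/24) → Z = 76/3
  (78/53, 127/53) → Z = 1493/53

The minimum is at (43/35, 16/7). Substituting into each constraint, equality holds for (1) and (2); the remaining constraints have slack.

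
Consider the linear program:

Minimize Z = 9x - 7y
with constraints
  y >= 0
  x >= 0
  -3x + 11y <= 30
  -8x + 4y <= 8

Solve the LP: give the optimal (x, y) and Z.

x = 8/19, y = 54/19, minimum Z = -306/19

Extreme points and Z = 9x - 7y:
  (0, 0) → Z = 0
  (0, 2) → Z = -14
  (8/19, 54/19) → Z = -306/19
The feasible region is unbounded (it extends along (11, 3), (1, 0)), but Z strictly increases along every unbounded feasible direction, so there is no improving ray and the minimum is attained at a vertex.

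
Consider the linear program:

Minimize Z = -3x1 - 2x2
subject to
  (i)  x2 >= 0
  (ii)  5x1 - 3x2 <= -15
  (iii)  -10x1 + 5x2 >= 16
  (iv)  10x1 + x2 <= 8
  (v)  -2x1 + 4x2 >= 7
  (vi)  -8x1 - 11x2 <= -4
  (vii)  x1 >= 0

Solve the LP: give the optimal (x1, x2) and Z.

x1 = 0, x2 = 8, minimum Z = -16

Vertices and Z = -3x1 - 2x2:
  (9/35, 38/7) → Z = -407/35
  (0, 5) → Z = -10
  (0, 8) → Z = -16

The optimum lies where 10x1 + x2 = 8 and x1 = 0.
Solving simultaneously gives x1 = 0, x2 = 8.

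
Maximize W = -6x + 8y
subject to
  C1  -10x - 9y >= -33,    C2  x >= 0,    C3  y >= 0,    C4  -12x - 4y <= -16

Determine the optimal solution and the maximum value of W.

x = 3/17, y = 59/17, maximum W = 454/17

Corner points and W = -6x + 8y:
  (33/10, 0) → W = -99/5
  (3/17, 59/17) → W = 454/17
  (4/3, 0) → W = -8

The binding constraints are -10x - 9y = -33 and -12x - 4y = -16.
Solving simultaneously gives x = 3/17, y = 59/17.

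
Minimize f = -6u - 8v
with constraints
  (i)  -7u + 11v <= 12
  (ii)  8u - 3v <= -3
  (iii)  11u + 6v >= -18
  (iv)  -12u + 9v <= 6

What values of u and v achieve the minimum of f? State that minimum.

Feasible corners and f = -6u - 8v:
  (-8/9, -37/27) → f = 440/27
  (-1/4, 1/3) → f = -7/6
  (-22/19, -50/57) → f = 796/57

At the optimal vertex, 8u - 3v = -3 and -12u + 9v = 6.
Solving simultaneously gives u = -1/4, v = 1/3.

u = -1/4, v = 1/3, minimum f = -7/6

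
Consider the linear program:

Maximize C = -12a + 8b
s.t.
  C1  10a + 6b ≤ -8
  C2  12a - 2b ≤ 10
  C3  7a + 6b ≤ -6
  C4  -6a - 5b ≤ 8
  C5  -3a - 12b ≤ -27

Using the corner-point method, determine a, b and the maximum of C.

Corner points and C = -12a + 8b:
  (-18, 20) → C = 376
  (-39/11, 69/22) → C = 744/11
  (-77/19, 62/19) → C = 1420/19

The optimum lies where 7a + 6b = -6 and -6a - 5b = 8.
Solving simultaneously gives a = -18, b = 20.

a = -18, b = 20, maximum C = 376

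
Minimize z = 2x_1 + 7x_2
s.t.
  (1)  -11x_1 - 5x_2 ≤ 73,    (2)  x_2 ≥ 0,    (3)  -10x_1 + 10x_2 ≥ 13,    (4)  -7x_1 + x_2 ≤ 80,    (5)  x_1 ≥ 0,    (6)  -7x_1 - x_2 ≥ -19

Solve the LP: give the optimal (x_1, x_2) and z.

Extreme points and z = 2x_1 + 7x_2:
  (0, 13/10) → z = 91/10
  (177/80, 281/80) → z = 2321/80
  (0, 19) → z = 133

The optimum lies where -10x_1 + 10x_2 = 13 and x_1 = 0.
Solving simultaneously gives x_1 = 0, x_2 = 13/10.

x_1 = 0, x_2 = 13/10, minimum z = 91/10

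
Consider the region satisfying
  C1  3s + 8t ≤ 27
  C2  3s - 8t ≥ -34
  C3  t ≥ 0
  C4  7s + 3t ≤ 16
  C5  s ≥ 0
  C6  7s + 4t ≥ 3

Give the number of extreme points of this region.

Of the 15 pairwise boundary intersections, those satisfying every inequality are:
  (1, 3)
  (0, 27/8)
  (16/7, 0)
  (3/7, 0)
  (0, 3/4)

5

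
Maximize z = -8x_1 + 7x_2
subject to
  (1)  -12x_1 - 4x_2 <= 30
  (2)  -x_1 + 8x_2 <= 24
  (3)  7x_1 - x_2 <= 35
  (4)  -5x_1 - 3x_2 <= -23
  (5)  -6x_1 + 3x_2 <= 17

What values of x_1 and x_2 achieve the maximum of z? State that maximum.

Extreme points and z = -8x_1 + 7x_2:
  (304/55, 203/55) → z = -1011/55
  (112/43, 143/43) → z = 105/43
  (64/13, -7/13) → z = -561/13

The optimum lies where -x_1 + 8x_2 = 24 and -5x_1 - 3x_2 = -23.
Solving simultaneously gives x_1 = 112/43, x_2 = 143/43.

x_1 = 112/43, x_2 = 143/43, maximum z = 105/43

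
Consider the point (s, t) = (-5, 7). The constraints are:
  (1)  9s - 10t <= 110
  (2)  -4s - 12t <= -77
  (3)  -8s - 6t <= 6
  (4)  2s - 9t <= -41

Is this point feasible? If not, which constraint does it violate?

not feasible — violates (2)

Constraint (2): -4s - 12t = -64, which is not ≤ -77. All other constraints are satisfied.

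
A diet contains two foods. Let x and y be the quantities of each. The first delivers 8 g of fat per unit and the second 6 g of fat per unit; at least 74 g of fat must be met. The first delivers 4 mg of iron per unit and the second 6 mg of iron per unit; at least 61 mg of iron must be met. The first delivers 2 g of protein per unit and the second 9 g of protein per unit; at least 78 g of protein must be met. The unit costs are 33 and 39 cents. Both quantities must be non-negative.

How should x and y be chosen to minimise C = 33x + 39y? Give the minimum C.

x = 13/4, y = 8, minimum C = 1677/4

Feasible corners and C = 33x + 39y:
  (0, 37/3) → C = 481
  (39, 0) → C = 1287
  (13/4, 8) → C = 1677/4
  (27/8, 95/12) → C = 3361/8
The feasible region is unbounded (it extends along (0, 1), (1, 0)), but C strictly increases along every unbounded feasible direction, so there is no improving ray and the minimum is attained at a vertex.

The optimum lies where 8x + 6y = 74 and 4x + 6y = 61.
Solving simultaneously gives x = 13/4, y = 8.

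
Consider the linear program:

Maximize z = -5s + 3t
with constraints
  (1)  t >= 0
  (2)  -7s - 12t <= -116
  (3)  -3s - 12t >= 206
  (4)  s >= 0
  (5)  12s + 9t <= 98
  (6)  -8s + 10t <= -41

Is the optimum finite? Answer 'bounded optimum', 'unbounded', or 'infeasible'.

infeasible

The boundaries 12s + 9t = 98 and -8s + 10t = -41 meet at (1349/192, 73/48), but that point violates -7s - 12t ≤ -116. Every candidate vertex is excluded by some other constraint, so the feasible region is empty.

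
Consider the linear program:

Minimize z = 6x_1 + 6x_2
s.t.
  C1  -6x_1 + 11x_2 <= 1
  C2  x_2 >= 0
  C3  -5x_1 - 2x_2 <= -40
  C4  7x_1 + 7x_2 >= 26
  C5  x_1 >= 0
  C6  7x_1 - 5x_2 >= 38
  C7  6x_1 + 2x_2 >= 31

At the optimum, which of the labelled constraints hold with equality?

Corner points and z = 6x_1 + 6x_2:
  (9, 5) → z = 84
  (8, 0) → z = 48
  (92/13, 30/13) → z = 732/13
The feasible region is unbounded (it extends along (11, 6), (1, 0)), but z strictly increases along every unbounded feasible direction, so there is no improving ray and the minimum is attained at a vertex.

The minimum is at (8, 0). Substituting into each constraint, equality holds for C2 and C3; the remaining constraints have slack.

C2 and C3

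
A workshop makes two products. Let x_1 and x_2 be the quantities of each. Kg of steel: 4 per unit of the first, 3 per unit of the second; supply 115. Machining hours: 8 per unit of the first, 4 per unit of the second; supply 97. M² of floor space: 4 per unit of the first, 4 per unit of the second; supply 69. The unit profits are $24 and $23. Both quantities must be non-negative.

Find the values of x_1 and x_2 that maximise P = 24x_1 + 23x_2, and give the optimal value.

x_1 = 7, x_2 = 41/4, maximum P = 1615/4

Extreme points and P = 24x_1 + 23x_2:
  (0, 0) → P = 0
  (0, 69/4) → P = 1587/4
  (97/8, 0) → P = 291
  (7, 41/4) → P = 1615/4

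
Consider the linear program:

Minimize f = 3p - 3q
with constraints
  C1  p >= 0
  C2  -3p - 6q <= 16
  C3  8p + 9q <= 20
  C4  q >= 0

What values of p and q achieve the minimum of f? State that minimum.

p = 0, q = 20/9, minimum f = -20/3

The binding constraints are p = 0 and 8p + 9q = 20.
Solving simultaneously gives p = 0, q = 20/9.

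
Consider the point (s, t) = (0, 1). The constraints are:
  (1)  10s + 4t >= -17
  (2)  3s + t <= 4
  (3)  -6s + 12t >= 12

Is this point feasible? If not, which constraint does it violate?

feasible

(1): 4 ≥ -17 ✓
(2): 1 ≤ 4 ✓
(3): 12 ≥ 12 ✓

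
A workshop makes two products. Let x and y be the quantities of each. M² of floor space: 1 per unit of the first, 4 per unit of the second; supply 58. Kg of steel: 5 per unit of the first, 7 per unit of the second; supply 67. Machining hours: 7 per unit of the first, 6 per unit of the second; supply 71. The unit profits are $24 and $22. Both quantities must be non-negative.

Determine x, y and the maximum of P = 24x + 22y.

Corner points and P = 24x + 22y:
  (0, 0) → P = 0
  (0, 67/7) → P = 1474/7
  (71/7, 0) → P = 1704/7
  (5, 6) → P = 252

x = 5, y = 6, maximum P = 252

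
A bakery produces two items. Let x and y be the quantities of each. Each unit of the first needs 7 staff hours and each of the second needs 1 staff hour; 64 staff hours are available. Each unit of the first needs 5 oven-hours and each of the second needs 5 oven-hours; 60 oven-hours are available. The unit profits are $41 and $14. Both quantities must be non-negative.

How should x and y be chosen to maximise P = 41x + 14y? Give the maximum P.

x = 26/3, y = 10/3, maximum P = 402

Extreme points and P = 41x + 14y:
  (0, 0) → P = 0
  (0, 12) → P = 168
  (64/7, 0) → P = 2624/7
  (26/3, 10/3) → P = 402

The optimum lies where 7x + y = 64 and 5x + 5y = 60.
Solving simultaneously gives x = 26/3, y = 10/3.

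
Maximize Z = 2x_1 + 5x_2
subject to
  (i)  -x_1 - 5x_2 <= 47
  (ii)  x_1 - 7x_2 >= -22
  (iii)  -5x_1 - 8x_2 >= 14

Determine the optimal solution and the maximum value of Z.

Feasible corners and Z = 2x_1 + 5x_2:
  (-439/12, -25/12) → Z = -1003/12
  (18, -13) → Z = -29
  (-274/43, 96/43) → Z = -68/43

The optimum lies where x_1 - 7x_2 = -22 and -5x_1 - 8x_2 = 14.
Solving simultaneously gives x_1 = -274/43, x_2 = 96/43.

x_1 = -274/43, x_2 = 96/43, maximum Z = -68/43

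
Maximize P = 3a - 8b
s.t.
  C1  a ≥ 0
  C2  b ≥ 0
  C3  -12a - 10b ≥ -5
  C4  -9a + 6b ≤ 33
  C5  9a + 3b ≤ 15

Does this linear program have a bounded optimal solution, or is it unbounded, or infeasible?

bounded optimum

Corner points and P = 3a - 8b:
  (0, 0) → P = 0
  (0, 1/2) → P = -4
  (5/12, 0) → P = 5/4
The feasible region has finitely many vertices and no improving ray; the maximum is 5/4 at (5/12, 0).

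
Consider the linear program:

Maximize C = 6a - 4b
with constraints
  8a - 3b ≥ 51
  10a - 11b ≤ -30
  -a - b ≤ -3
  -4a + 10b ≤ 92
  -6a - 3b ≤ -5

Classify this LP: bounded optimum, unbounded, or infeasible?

Extreme points and C = 6a - 4b:
  (651/58, 375/29) → C = 453/29
  (393/34, 235/17) → C = 239/17
  (89/7, 100/7) → C = 134/7
The feasible region has finitely many vertices and no improving ray; the maximum is 134/7 at (89/7, 100/7).

bounded optimum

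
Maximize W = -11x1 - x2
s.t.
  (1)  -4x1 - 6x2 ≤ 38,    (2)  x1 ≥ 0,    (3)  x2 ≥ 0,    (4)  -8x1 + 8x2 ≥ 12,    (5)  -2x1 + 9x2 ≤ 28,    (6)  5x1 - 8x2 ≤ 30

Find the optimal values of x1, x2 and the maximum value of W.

x1 = 0, x2 = 3/2, maximum W = -3/2

Feasible corners and W = -11x1 - x2:
  (0, 3/2) → W = -3/2
  (0, 28/9) → W = -28/9
  (29/14, 25/7) → W = -369/14

The binding constraints are x1 = 0 and -8x1 + 8x2 = 12.
Solving simultaneously gives x1 = 0, x2 = 3/2.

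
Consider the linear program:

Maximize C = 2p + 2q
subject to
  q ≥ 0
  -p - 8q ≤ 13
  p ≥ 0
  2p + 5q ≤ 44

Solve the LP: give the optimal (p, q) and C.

p = 22, q = 0, maximum C = 44

Extreme points and C = 2p + 2q:
  (0, 0) → C = 0
  (22, 0) → C = 44
  (0, 44/5) → C = 88/5

The optimum lies where q = 0 and 2p + 5q = 44.
Solving simultaneously gives p = 22, q = 0.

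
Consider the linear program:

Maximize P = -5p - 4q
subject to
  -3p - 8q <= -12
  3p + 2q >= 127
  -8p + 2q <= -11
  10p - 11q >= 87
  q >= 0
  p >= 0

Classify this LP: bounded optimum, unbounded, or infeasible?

Feasible corners and P = -5p - 4q:
  (1571/53, 1009/53) → P = -11891/53
  (127/3, 0) → P = -635/3
The feasible region has finitely many vertices and no improving ray; the maximum is -635/3 at (127/3, 0).

bounded optimum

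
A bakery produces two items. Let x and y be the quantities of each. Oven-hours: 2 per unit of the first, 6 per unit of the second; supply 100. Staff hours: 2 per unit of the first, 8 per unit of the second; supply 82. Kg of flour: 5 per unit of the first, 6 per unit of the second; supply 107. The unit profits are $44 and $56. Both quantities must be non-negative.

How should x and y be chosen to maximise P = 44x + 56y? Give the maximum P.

Vertices and P = 44x + 56y:
  (0, 0) → P = 0
  (0, 41/4) → P = 574
  (107/5, 0) → P = 4708/5
  (13, 7) → P = 964

The binding constraints are 2x + 8y = 82 and 5x + 6y = 107.
Solving simultaneously gives x = 13, y = 7.

x = 13, y = 7, maximum P = 964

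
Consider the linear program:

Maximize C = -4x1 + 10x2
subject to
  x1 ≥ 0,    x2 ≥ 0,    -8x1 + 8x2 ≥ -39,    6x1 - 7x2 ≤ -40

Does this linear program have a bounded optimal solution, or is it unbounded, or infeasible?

unbounded

From the feasible point (0, 40/7), moving in the direction (0, 1) keeps every constraint satisfied while C increases without bound.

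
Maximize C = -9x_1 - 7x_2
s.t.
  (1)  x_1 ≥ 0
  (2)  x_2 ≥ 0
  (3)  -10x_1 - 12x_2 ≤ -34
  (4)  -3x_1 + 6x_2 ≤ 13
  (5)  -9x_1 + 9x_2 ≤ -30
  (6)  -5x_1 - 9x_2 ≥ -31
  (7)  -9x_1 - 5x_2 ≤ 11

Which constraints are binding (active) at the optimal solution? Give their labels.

(3) and (5)

Feasible corners and C = -9x_1 - 7x_2:
  (17/5, 0) → C = -153/5
  (31/5, 0) → C = -279/5
  (37/11, 1/33) → C = -1006/33
  (61/14, 43/42) → C = -974/21

The maximum is at (37/11, 1/33). Substituting into each constraint, equality holds for (3) and (5); the remaining constraints have slack.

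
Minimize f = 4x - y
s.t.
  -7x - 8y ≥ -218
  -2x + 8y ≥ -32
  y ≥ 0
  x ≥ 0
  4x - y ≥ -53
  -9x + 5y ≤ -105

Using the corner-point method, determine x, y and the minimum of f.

Feasible corners and f = 4x - y:
  (250/9, 53/18) → f = 649/6
  (1930/107, 1227/107) → f = 6493/107
  (16, 0) → f = 64
  (35/3, 0) → f = 140/3

At the optimal vertex, y = 0 and -9x + 5y = -105.
Solving simultaneously gives x = 35/3, y = 0.

x = 35/3, y = 0, minimum f = 140/3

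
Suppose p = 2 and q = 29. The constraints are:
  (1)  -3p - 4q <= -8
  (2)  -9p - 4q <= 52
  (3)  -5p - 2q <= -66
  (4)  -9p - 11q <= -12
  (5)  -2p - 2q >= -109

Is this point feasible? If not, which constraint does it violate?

feasible

(1): -122 ≤ -8 ✓
(2): -134 ≤ 52 ✓
(3): -68 ≤ -66 ✓
(4): -337 ≤ -12 ✓
(5): -62 ≥ -109 ✓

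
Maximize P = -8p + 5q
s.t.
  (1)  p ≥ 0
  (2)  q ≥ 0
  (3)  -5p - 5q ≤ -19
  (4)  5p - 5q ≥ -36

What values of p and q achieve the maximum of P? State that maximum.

p = 0, q = 36/5, maximum P = 36

The feasible region is unbounded (it extends along (1, 1), (1, 0)), but P strictly decreases along every unbounded feasible direction, so there is no improving ray and the maximum is attained at a vertex.

The optimum lies where p = 0 and 5p - 5q = -36.
Solving simultaneously gives p = 0, q = 36/5.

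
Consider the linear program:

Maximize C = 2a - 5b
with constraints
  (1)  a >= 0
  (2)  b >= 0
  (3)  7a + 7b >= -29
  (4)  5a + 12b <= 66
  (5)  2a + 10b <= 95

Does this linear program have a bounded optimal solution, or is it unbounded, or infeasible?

bounded optimum

Extreme points and C = 2a - 5b:
  (0, 0) → C = 0
  (0, 11/2) → C = -55/2
  (66/5, 0) → C = 132/5
The feasible region has finitely many vertices and no improving ray; the maximum is 132/5 at (66/5, 0).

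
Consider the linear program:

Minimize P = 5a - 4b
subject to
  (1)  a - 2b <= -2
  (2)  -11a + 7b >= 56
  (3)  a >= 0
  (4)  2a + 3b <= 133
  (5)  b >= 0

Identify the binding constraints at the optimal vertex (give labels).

Vertices and P = 5a - 4b:
  (0, 8) → P = -32
  (763/47, 1575/47) → P = -2485/47
  (0, 133/3) → P = -532/3

The minimum is at (0, 133/3). Substituting into each constraint, equality holds for (3) and (4); the remaining constraints have slack.

(3) and (4)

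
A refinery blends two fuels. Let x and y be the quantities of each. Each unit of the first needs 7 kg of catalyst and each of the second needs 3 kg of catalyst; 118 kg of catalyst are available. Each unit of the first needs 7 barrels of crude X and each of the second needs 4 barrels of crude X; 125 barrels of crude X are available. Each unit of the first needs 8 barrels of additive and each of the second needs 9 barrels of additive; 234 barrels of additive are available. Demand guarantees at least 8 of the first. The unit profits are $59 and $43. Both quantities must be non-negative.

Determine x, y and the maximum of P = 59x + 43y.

x = 8, y = 69/4, maximum P = 4855/4

Extreme points and P = 59x + 43y:
  (118/7, 0) → P = 6962/7
  (8, 0) → P = 472
  (97/7, 7) → P = 7830/7
  (8, 69/4) → P = 4855/4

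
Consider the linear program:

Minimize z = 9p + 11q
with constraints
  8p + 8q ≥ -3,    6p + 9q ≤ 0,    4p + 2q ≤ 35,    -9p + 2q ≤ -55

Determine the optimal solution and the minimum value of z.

p = 143/8, q = -73/4, minimum z = -319/8

Corner points and z = 9p + 11q:
  (143/8, -73/4) → z = -319/8
  (217/44, -467/88) → z = -1231/88
  (105/8, -35/4) → z = 175/8
  (165/31, -110/31) → z = 275/31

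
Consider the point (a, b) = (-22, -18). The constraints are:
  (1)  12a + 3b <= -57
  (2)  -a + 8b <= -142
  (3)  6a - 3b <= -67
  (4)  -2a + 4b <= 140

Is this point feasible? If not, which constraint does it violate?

Constraint (2): -a + 8b = -122, which is not ≤ -142. All other constraints are satisfied.

not feasible — violates (2)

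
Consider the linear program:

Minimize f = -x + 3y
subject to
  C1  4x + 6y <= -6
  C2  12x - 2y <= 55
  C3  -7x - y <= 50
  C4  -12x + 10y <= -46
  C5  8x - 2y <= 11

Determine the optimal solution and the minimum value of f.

Vertices and f = -x + 3y:
  (-227/41, -461/41) → f = -1156/41
  (-89/22, -477/22) → f = -61
  (9/28, -59/14) → f = -363/28

At the optimal vertex, -7x - y = 50 and 8x - 2y = 11.
Solving simultaneously gives x = -89/22, y = -477/22.

x = -89/22, y = -477/22, minimum f = -61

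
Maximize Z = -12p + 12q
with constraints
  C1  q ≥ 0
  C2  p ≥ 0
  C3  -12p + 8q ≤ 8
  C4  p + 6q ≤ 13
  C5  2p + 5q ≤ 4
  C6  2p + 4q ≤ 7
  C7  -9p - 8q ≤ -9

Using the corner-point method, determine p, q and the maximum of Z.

Vertices and Z = -12p + 12q:
  (2, 0) → Z = -24
  (1, 0) → Z = -12
  (13/29, 18/29) → Z = 60/29

The binding constraints are 2p + 5q = 4 and -9p - 8q = -9.
Solving simultaneously gives p = 13/29, q = 18/29.

p = 13/29, q = 18/29, maximum Z = 60/29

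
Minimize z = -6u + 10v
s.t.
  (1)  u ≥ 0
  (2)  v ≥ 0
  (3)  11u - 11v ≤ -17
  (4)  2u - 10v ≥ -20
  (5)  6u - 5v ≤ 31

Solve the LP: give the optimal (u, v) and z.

u = 0, v = 17/11, minimum z = 170/11

Vertices and z = -6u + 10v:
  (0, 17/11) → z = 170/11
  (0, 2) → z = 20
  (25/44, 93/44) → z = 195/11

At the optimal vertex, u = 0 and 11u - 11v = -17.
Solving simultaneously gives u = 0, v = 17/11.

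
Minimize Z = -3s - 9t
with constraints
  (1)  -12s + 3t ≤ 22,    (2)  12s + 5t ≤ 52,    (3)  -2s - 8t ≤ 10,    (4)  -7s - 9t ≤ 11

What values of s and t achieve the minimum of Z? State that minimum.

Corner points and Z = -3s - 9t:
  (23/48, 37/4) → Z = -1355/16
  (-77/43, 22/129) → Z = 165/43
  (233/43, -112/43) → Z = 309/43
  (1/19, -24/19) → Z = 213/19

s = 23/48, t = 37/4, minimum Z = -1355/16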